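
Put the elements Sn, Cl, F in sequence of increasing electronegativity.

Smaller atoms with higher effective nuclear charge are more electronegative.
These span different periods and groups, so the two trends combine.
Cl > Sn: both effects reinforce here, so Cl is clearly the higher of the two.
F > Cl: F sits above Cl in group 17, so the down-group effect alone puts F higher.
Approximate values (Pauling): F 3.98, Cl 3.16, Sn 1.96.
So from lowest to highest: Sn < Cl < F.

Sn < Cl < F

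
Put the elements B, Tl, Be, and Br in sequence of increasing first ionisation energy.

Be is in period 2, group 2; B is in period 2, group 13; Br is in period 4, group 17; Tl is in period 6, group 13.
First ionization energy rises across a period (greater Z_eff holds electrons more tightly) and falls down a group (valence electrons are farther from the nucleus).
These span different periods and groups, so the two trends combine.
B > Tl: they share group 13; the group trend gives B the larger value.
Be > B: this pair runs against the simple trend — see the exception note.
Br > Be: the two effects oppose for this pair; the across-period effect wins (1140 vs 900 kJ/mol).
Note the exception: Be has a higher first ionization energy than B, contrary to the simple trend — removing B's lone 2p electron is easier than breaking Be's filled 2s².
For reference (kJ/mol): Be 900, B 801, Br 1140, Tl 589.
So from lowest to highest: Tl < B < Be < Br.

Tl < B < Be < Br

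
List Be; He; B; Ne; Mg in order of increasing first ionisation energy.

He is in period 1, group 18; Be is in period 2, group 2; B is in period 2, group 13; Ne is in period 2, group 18; Mg is in period 3, group 2.
First ionization energy rises across a period (greater Z_eff holds electrons more tightly) and falls down a group (valence electrons are farther from the nucleus).
Neither a single period nor a single group — weigh both effects.
B > Mg: both effects reinforce here, so B is clearly the higher of the two.
Be > B: this pair runs against the simple trend — see the exception note.
Ne > Be: Ne lies to the right of Be in period 2, so the across-period effect alone puts Ne higher.
He > Ne: they share group 18; the group trend gives He the larger value.
Note the exception: Be has a higher first ionization energy than B, contrary to the simple trend — removing B's lone 2p electron is easier than breaking Be's filled 2s².
Tabulated first ionization energy (kJ/mol): He 2372, Be 900, B 801, Ne 2081, Mg 738.
So from lowest to highest: Mg < B < Be < Ne < He.

Mg, B, Be, Ne, He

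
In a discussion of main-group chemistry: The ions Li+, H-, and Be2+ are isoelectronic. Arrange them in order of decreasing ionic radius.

All of these have 2 electrons, so size is governed by nuclear charge alone: the more protons, the stronger the pull on the same electron cloud, and the smaller the ion.
Nuclear charges: Be2+ (Z=4), Li+ (Z=3), H- (Z=1).
Largest to smallest: H- > Li+ > Be2+.

H- > Li+ > Be2+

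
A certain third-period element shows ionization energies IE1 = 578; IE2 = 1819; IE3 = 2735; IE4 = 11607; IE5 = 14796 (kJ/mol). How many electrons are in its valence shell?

Look for the largest jump between consecutive ionization energies: IE4/IE3 ≈ 4.2, far larger than any earlier ratio.
That jump marks the point where a core electron is being removed. So the atom has 3 valence electrons.

3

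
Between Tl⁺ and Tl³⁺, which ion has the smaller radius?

Tl³⁺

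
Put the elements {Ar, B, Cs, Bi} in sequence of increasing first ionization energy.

B is in period 2, group 13; Ar is in period 3, group 18; Cs is in period 6, group 1; Bi is in period 6, group 15.
First ionization energy rises across a period (greater Z_eff holds electrons more tightly) and falls down a group (valence electrons are farther from the nucleus).
These span different periods and groups, so the two trends combine.
Bi > Cs: both are in period 6; the period trend gives Bi the larger value.
B > Bi: the two effects oppose for this pair; the down-group effect wins (801 vs 703 kJ/mol).
Ar > B: period and group pull opposite ways; the across-period shift dominates (1521 vs 801 kJ/mol).
Approximate values (kJ/mol): B 801, Ar 1521, Cs 376, Bi 703.
So from lowest to highest: Cs < Bi < B < Ar.

Cs < Bi < B < Ar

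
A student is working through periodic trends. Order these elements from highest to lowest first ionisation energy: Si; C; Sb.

C is in period 2, group 14; Si is in period 3, group 14; Sb is in period 5, group 15.
First ionization energy rises across a period (greater Z_eff holds electrons more tightly) and falls down a group (valence electrons are farther from the nucleus).
Neither a single period nor a single group — weigh both effects.
Sb > Si: period and group pull opposite ways; the across-period shift dominates (831 vs 786 kJ/mol).
C > Sb: the two effects oppose for this pair; the down-group effect wins (1086 vs 831 kJ/mol).
Approximate values (kJ/mol): C 1086, Si 786, Sb 831.
So from highest to lowest: C > Sb > Si.

C > Sb > Si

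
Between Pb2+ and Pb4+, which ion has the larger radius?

Both ions have Z = 82 protons, but Pb4+ has lost more electrons, so its remaining electrons feel a larger effective nuclear charge per electron and are pulled in more tightly.
Higher positive charge → smaller ion, so Pb2+ > Pb4+.

Pb2+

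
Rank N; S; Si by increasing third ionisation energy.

IE_3 is the cost of taking one more electron from the +2 cation: N²⁺ still has 3 valence electrons; S²⁺ still has 4 valence electrons; Si²⁺ still has 2 valence electrons.
All are still removing valence electrons, so compare the +2 ions as you would atoms: IE_3 generally rises across a period (higher Z_eff) and falls down a group (larger shell), subject to the usual subshell exceptions.
Valence configurations: N²⁺ [He]2s²2p¹, S²⁺ [Ne]3s²3p², Si²⁺ [Ne]3s².
Tabulated IE_3 (kJ/mol): N 4578, S 3357, Si 3232.
Hence IE_3: Si < S < N.

Si, S, N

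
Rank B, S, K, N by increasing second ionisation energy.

S < B < N < K

The second ionization energy removes an electron from the +1 ion. For each element: B⁺ still has 2 valence electrons; S⁺ still has 5 valence electrons; K⁺ is the bare [Ar] core; N⁺ still has 4 valence electrons.
Pulling an electron out of a noble-gas core costs far more than removing a remaining valence electron, so K sits at the high end of IE_2.
Valence configurations: B⁺ [He]2s², S⁺ [Ne]3s²3p³, N⁺ [He]2s²2p².
Tabulated IE_2 (kJ/mol): B 2427, S 2252, K 3052, N 2856.
Hence IE_2: S < B < N < K.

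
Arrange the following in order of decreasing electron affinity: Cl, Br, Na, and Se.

Cl > Br > Se > Na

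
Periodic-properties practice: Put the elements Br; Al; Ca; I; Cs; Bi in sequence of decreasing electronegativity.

Br > I > Bi > Al > Ca > Cs

Al is in period 3, group 13; Ca is in period 4, group 2; Br is in period 4, group 17; I is in period 5, group 17; Cs is in period 6, group 1; Bi is in period 6, group 15.
EN rises left→right (higher Z_eff, smaller atoms) and falls top→bottom (larger, more shielded atoms).
Neither a single period nor a single group — weigh both effects.
Ca > Cs: both effects reinforce here, so Ca is clearly the higher of the two.
Al > Ca: both effects reinforce here, so Al is clearly the higher of the two.
Bi > Al: period and group pull opposite ways; the across-period shift dominates (2.02 vs 1.61).
I > Bi: relative to Bi, both the across-period and down-group shifts push I's electronegativity up.
Br > I: Br sits above I in group 17, so the down-group effect alone puts Br higher.
Tabulated electronegativity (Pauling): Al 1.61, Ca 1.00, Br 2.96, I 2.66, Cs 0.79, Bi 2.02.
So from highest to lowest: Br > I > Bi > Al > Ca > Cs.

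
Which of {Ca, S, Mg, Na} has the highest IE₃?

The third ionization energy removes an electron from the +2 ion. For each element: Ca²⁺ is the bare [Ar] core; S²⁺ still has 4 valence electrons; Mg²⁺ is the bare [Ne] core; Na²⁺ is already 1 electron into the core.
Pulling an electron out of a noble-gas core costs far more than removing a remaining valence electron, so Ca, Na and Mg sit at the high end of IE_3.
The numbers (kJ/mol): Ca 4912, S 3357, Mg 7733, Na 6910.
Overall IE_3 order: S < Ca < Na < Mg.

Mg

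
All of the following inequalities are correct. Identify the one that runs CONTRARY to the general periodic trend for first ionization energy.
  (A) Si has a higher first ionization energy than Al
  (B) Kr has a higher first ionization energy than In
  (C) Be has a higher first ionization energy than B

(C)

The general trend: first ionization energy increases across a period and decreases down a group.
(A) Si (period 3, group 14) vs Al (period 3, group 13): the stated order agrees with the simple trend.
(B) Kr (period 4, group 18) vs In (period 5, group 13): the stated order agrees with the simple trend.
(C) Be (period 2, group 2) vs B (period 2, group 13): the stated order contradicts the simple trend.
The exception is (C): removing B's lone 2p electron is easier than breaking Be's filled 2s².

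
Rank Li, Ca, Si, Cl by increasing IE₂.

Ca < Si < Cl < Li

After 1 electron has been removed, what remains? Li⁺ is the bare [He] core; Ca⁺ still has 1 valence electron; Si⁺ still has 3 valence electrons; Cl⁺ still has 6 valence electrons.
Core electrons are held far more tightly than valence electrons, so Li tops the IE_2 order.
Valence configurations: Ca⁺ [Ar]4s¹, Si⁺ [Ne]3s²3p¹, Cl⁺ [Ne]3s²3p⁴.
The numbers (kJ/mol): Li 7298, Ca 1145, Si 1577, Cl 2298.
Overall IE_2 order: Ca < Si < Cl < Li.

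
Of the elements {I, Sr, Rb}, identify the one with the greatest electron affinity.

I

Rb is in period 5, group 1; Sr is in period 5, group 2; I is in period 5, group 17.
Adding an electron releases more energy for atoms nearer the top right (short of the noble gases).
All lie in period 5; the across-period trend (electron affinity increases left to right) applies, with the exception below.
Note the exception: Rb has a higher electron affinity than Sr, contrary to the simple trend — adding an electron to Sr (ns²) has to open a new, higher-energy np subshell, which is unfavourable.
Tabulated electron affinity (kJ/mol): Rb 47, Sr 5, I 295.
The greatest electron affinity among these belongs to I.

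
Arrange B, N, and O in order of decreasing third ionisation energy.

Consider each +2 ion: B²⁺ still has 1 valence electron; N²⁺ still has 3 valence electrons; O²⁺ still has 4 valence electrons.
All are still removing valence electrons, so compare the +2 ions as you would atoms: IE_3 generally rises across a period (higher Z_eff) and falls down a group (larger shell), subject to the usual subshell exceptions.
Valence configurations: B²⁺ [He]2s¹, N²⁺ [He]2s²2p¹, O²⁺ [He]2s²2p².
Tabulated IE_3 (kJ/mol): B 3660, N 4578, O 5300.
So the third ionization energies run B < N < O.

O > N > B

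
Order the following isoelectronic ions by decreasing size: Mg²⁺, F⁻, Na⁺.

All of these have 10 electrons, so size is governed by nuclear charge alone: the more protons, the stronger the pull on the same electron cloud, and the smaller the ion.
Nuclear charges: Mg²⁺ (Z=12), Na⁺ (Z=11), F⁻ (Z=9).
Largest to smallest: F⁻ > Na⁺ > Mg²⁺.

F⁻ > Na⁺ > Mg²⁺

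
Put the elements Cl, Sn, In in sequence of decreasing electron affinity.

Cl > Sn > In

Cl is in period 3, group 17; In is in period 5, group 13; Sn is in period 5, group 14.
Electron affinity generally becomes more exothermic across a period toward the halogens and less exothermic down a group.
Neither a single period nor a single group — weigh both effects.
Sn > In: both are in period 5; the period trend gives Sn the larger value.
Cl > Sn: both effects reinforce here, so Cl is clearly the higher of the two.
Tabulated electron affinity (kJ/mol): Cl 349, In 29, Sn 107.
So from highest to lowest: Cl > Sn > In.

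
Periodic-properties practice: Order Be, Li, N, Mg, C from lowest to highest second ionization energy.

After 1 electron has been removed, what remains? Be⁺ still has 1 valence electron; Li⁺ is the bare [He] core; N⁺ still has 4 valence electrons; Mg⁺ still has 1 valence electron; C⁺ still has 3 valence electrons.
Core electrons are held far more tightly than valence electrons, so Li tops the IE_2 order.
Valence configurations: Be⁺ [He]2s¹, N⁺ [He]2s²2p², Mg⁺ [Ne]3s¹, C⁺ [He]2s²2p¹.
Tabulated IE_2 (kJ/mol): Be 1757, Li 7298, N 2856, Mg 1451, C 2353.
Overall IE_2 order: Mg < Be < C < N < Li.

Mg < Be < C < N < Li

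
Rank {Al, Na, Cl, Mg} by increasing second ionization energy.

Mg, Al, Cl, Na

The second ionization energy removes an electron from the +1 ion. For each element: Al⁺ still has 2 valence electrons; Na⁺ is the bare [Ne] core; Cl⁺ still has 6 valence electrons; Mg⁺ still has 1 valence electron.
Breaking into a closed-shell core is much more expensive than removing a leftover valence electron — Na has the largest IE_2 here.
Valence configurations: Al⁺ [Ne]3s², Cl⁺ [Ne]3s²3p⁴, Mg⁺ [Ne]3s¹.
Approximate IE_2 values (kJ/mol): Al 1817, Na 4562, Cl 2298, Mg 1451.
Hence IE_2: Mg < Al < Cl < Na.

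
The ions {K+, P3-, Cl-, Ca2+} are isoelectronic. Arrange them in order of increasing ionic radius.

All of these have 18 electrons, so size is governed by nuclear charge alone: the more protons, the stronger the pull on the same electron cloud, and the smaller the ion.
Nuclear charges: Ca2+ (Z=20), K+ (Z=19), Cl- (Z=17), P3- (Z=15).
Smallest to largest: Ca2+ < K+ < Cl- < P3-.

Ca2+ < K+ < Cl- < P3-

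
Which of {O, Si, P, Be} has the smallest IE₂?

After 1 electron has been removed, what remains? O⁺ still has 5 valence electrons; Si⁺ still has 3 valence electrons; P⁺ still has 4 valence electrons; Be⁺ still has 1 valence electron.
All are still removing valence electrons, so compare the +1 ions as you would atoms: IE_2 generally rises across a period (higher Z_eff) and falls down a group (larger shell), subject to the usual subshell exceptions.
Valence configurations: O⁺ [He]2s²2p³, Si⁺ [Ne]3s²3p¹, P⁺ [Ne]3s²3p², Be⁺ [He]2s¹.
Approximate IE_2 values (kJ/mol): O 3388, Si 1577, P 1907, Be 1757.
So the second ionization energies run Si < Be < P < O.

Si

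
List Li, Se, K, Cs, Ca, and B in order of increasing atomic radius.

B < Se < Li < Ca < K < Cs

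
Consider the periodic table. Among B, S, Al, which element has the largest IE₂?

B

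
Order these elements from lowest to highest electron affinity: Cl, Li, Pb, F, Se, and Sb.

Pb, Li, Sb, Se, F, Cl

Atoms with high Z_eff and room in the valence shell (especially the halogens) have the most exothermic electron affinities.
Here both period and group differ, so the two effects have to be weighed against each other.
Li > Pb: period and group pull opposite ways; the down-group shift dominates (60 vs 35 kJ/mol).
Sb > Li: period and group pull opposite ways; the across-period shift dominates (103 vs 60 kJ/mol).
Se > Sb: relative to Sb, both the across-period and down-group shifts push Se's electron affinity up.
F > Se: both effects reinforce here, so F is clearly the higher of the two.
Cl > F: this pair runs against the simple trend — see the exception note.
Note the exception: Cl has a higher electron affinity than F, contrary to the simple trend — F's small 2p subshell makes the incoming electron feel strong e⁻–e⁻ repulsion, so Cl actually releases more energy on gaining an electron.
For reference (kJ/mol): Li 60, F 328, Cl 349, Se 195, Sb 103, Pb 35.
So from lowest to highest: Pb < Li < Sb < Se < F < Cl.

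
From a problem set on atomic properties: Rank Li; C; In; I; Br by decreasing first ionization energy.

Li is in period 2, group 1; C is in period 2, group 14; Br is in period 4, group 17; In is in period 5, group 13; I is in period 5, group 17.
Removing the outermost electron gets harder across a period and easier down a group.
Neither a single period nor a single group — weigh both effects.
In > Li: the two effects oppose for this pair; the across-period effect wins (558 vs 520 kJ/mol).
I > In: both are in period 5; the period trend gives I the larger value.
C > I: period and group pull opposite ways; the down-group shift dominates (1086 vs 1008 kJ/mol).
Br > C: period and group pull opposite ways; the across-period shift dominates (1140 vs 1086 kJ/mol).
Tabulated first ionization energy (kJ/mol): Li 520, C 1086, Br 1140, In 558, I 1008.
So from highest to lowest: Br > C > I > In > Li.

Br > C > I > In > Li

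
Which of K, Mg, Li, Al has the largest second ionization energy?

Li

IE_2 is the cost of taking one more electron from the +1 cation: K⁺ is the bare [Ar] core; Mg⁺ still has 1 valence electron; Li⁺ is the bare [He] core; Al⁺ still has 2 valence electrons.
Pulling an electron out of a noble-gas core costs far more than removing a remaining valence electron, so K and Li sit at the high end of IE_2.
Valence configurations: Mg⁺ [Ne]3s¹, Al⁺ [Ne]3s².
Tabulated IE_2 (kJ/mol): K 3052, Mg 1451, Li 7298, Al 1817.
So the second ionization energies run Mg < Al < K < Li.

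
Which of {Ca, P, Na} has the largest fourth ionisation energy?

Na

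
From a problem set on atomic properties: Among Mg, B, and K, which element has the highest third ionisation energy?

IE_3 is the cost of taking one more electron from the +2 cation: Mg²⁺ is the bare [Ne] core; B²⁺ still has 1 valence electron; K²⁺ is already 1 electron into the core.
Core electrons are held far more tightly than valence electrons, so K and Mg top the IE_3 order.
The numbers (kJ/mol): Mg 7733, B 3660, K 4420.
So the third ionization energies run B < K < Mg.

Mg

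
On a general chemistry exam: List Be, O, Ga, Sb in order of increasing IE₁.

Be is in period 2, group 2; O is in period 2, group 16; Ga is in period 4, group 13; Sb is in period 5, group 15.
Across a period the outer electron is held more tightly (higher IE₁); down a group it sits in a higher shell, more shielded, and comes off more easily.
These span different periods and groups, so the two trends combine.
Sb > Ga: the two effects oppose for this pair; the across-period effect wins (831 vs 579 kJ/mol).
Be > Sb: the two effects oppose for this pair; the down-group effect wins (900 vs 831 kJ/mol).
O > Be: both are in period 2; the period trend gives O the larger value.
Approximate values (kJ/mol): Be 900, O 1314, Ga 579, Sb 831.
So from lowest to highest: Ga < Sb < Be < O.

Ga < Sb < Be < O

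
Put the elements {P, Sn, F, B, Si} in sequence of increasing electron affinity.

B < P < Sn < Si < F

B is in period 2, group 13; F is in period 2, group 17; Si is in period 3, group 14; P is in period 3, group 15; Sn is in period 5, group 14.
Adding an electron releases more energy for atoms nearer the top right (short of the noble gases).
Neither a single period nor a single group — weigh both effects.
P > B: the two effects oppose for this pair; the across-period effect wins (72 vs 27 kJ/mol).
Sn > P: this pair runs against the simple trend — see the exception note.
Si > Sn: they share group 14; the group trend gives Si the larger value.
F > Si: relative to Si, both the across-period and down-group shifts push F's electron affinity up.
Note the exception: Sn has a higher electron affinity than P, contrary to the simple trend — adding an electron to P's half-filled np³ subshell costs electron-pairing energy.
Note the exception: Si has a higher electron affinity than P, contrary to the simple trend — adding an electron to P's half-filled 3p³ is unfavourable, so Si (3p²) has the more exothermic EA.
For reference (kJ/mol): B 27, F 328, Si 134, P 72, Sn 107.
So from lowest to highest: B < P < Sn < Si < F.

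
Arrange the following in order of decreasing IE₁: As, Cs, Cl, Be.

Cl, As, Be, Cs

Be is in period 2, group 2; Cl is in period 3, group 17; As is in period 4, group 15; Cs is in period 6, group 1.
Across a period the outer electron is held more tightly (higher IE₁); down a group it sits in a higher shell, more shielded, and comes off more easily.
Neither a single period nor a single group — weigh both effects.
Be > Cs: both effects reinforce here, so Be is clearly the higher of the two.
As > Be: the two effects oppose for this pair; the across-period effect wins (947 vs 900 kJ/mol).
Cl > As: relative to As, both the across-period and down-group shifts push Cl's first ionization energy up.
For reference (kJ/mol): Be 900, Cl 1251, As 947, Cs 376.
So from highest to lowest: Cl > As > Be > Cs.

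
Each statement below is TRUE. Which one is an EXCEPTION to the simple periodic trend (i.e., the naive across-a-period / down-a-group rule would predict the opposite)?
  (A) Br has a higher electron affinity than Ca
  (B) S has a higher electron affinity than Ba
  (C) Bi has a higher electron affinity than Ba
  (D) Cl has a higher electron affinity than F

(D)

The general trend: electron affinity increases across a period and decreases down a group.
(A) Br (period 4, group 17) vs Ca (period 4, group 2): the stated order agrees with the simple trend.
(B) S (period 3, group 16) vs Ba (period 6, group 2): the stated order agrees with the simple trend.
(C) Bi (period 6, group 15) vs Ba (period 6, group 2): the stated order agrees with the simple trend.
(D) Cl (period 3, group 17) vs F (period 2, group 17): the stated order contradicts the simple trend.
The exception is (D): F's small 2p subshell makes the incoming electron feel strong e⁻–e⁻ repulsion, so Cl actually releases more energy on gaining an electron.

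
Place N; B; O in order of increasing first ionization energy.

First ionization energy rises across a period (greater Z_eff holds electrons more tightly) and falls down a group (valence electrons are farther from the nucleus).
All lie in period 2; the across-period trend (first ionization energy increases left to right) applies, with the exception below.
Note the exception: N has a higher first ionization energy than O, contrary to the simple trend — pairing an electron in O's 2p⁴ costs repulsion energy, so O ionizes more easily than half-filled N (2p³).
For reference (kJ/mol): B 801, N 1402, O 1314.
So from lowest to highest: B < O < N.

B < O < N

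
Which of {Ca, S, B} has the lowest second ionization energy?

Ca

After 1 electron has been removed, what remains? Ca⁺ still has 1 valence electron; S⁺ still has 5 valence electrons; B⁺ still has 2 valence electrons.
All are still removing valence electrons, so compare the +1 ions as you would atoms: IE_2 generally rises across a period (higher Z_eff) and falls down a group (larger shell), subject to the usual subshell exceptions.
Valence configurations: Ca⁺ [Ar]4s¹, S⁺ [Ne]3s²3p³, B⁺ [He]2s².
Tabulated IE_2 (kJ/mol): Ca 1145, S 2252, B 2427.
Putting it together, IE_2: Ca < S < B.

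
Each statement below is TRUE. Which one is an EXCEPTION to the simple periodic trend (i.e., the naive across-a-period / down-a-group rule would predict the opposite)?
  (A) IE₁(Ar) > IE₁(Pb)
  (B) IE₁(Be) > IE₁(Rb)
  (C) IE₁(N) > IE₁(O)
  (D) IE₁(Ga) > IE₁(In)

The general trend: first ionisation energy increases across a period and decreases down a group.
(A) Ar (period 3, group 18) vs Pb (period 6, group 14): the stated order agrees with the simple trend.
(B) Be (period 2, group 2) vs Rb (period 5, group 1): the stated order agrees with the simple trend.
(C) N (period 2, group 15) vs O (period 2, group 16): the stated order contradicts the simple trend.
(D) Ga (period 4, group 13) vs In (period 5, group 13): the stated order agrees with the simple trend.
The exception is (C): pairing an electron in O's 2p⁴ costs repulsion energy, so O ionizes more easily than half-filled N (2p³).

(C)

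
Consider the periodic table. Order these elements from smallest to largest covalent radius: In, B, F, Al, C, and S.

F < C < B < S < Al < In

Across a period the added protons contract the valence shell; down a group each new principal shell makes the atom larger.
Here both period and group differ, so the two effects have to be weighed against each other.
C > F: both are in period 2; the period trend gives C the larger value.
B > C: both are in period 2; the period trend gives B the larger value.
S > B: period and group pull opposite ways; the down-group shift dominates (103 vs 85 pm).
Al > S: Al lies to the left of S in period 3, so the across-period effect alone puts Al larger.
In > Al: In sits below Al in group 13, so the down-group effect alone puts In larger.
Tabulated atomic radius (pm): B 85, C 75, F 64, Al 126, S 103, In 142.
So from smallest to largest: F < C < B < S < Al < In.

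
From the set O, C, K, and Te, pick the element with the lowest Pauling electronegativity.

Smaller atoms with higher effective nuclear charge are more electronegative.
Neither a single period nor a single group — weigh both effects.
Te > K: the two effects oppose for this pair; the across-period effect wins (2.10 vs 0.82).
C > Te: the two effects oppose for this pair; the down-group effect wins (2.55 vs 2.10).
O > C: both are in period 2; the period trend gives O the larger value.
For reference (Pauling): C 2.55, O 3.44, K 0.82, Te 2.10.
The lowest Pauling electronegativity among these belongs to K.

K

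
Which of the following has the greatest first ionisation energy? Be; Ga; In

Be

Be is in period 2, group 2; Ga is in period 4, group 13; In is in period 5, group 13.
First ionization energy rises across a period (greater Z_eff holds electrons more tightly) and falls down a group (valence electrons are farther from the nucleus).
Neither a single period nor a single group — weigh both effects.
Ga > In: they share group 13; the group trend gives Ga the larger value.
Be > Ga: period and group pull opposite ways; the down-group shift dominates (900 vs 579 kJ/mol).
For reference (kJ/mol): Be 900, Ga 579, In 558.
The greatest first ionisation energy among these belongs to Be.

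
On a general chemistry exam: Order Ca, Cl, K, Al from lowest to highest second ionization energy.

Consider each +1 ion: Ca⁺ still has 1 valence electron; Cl⁺ still has 6 valence electrons; K⁺ is the bare [Ar] core; Al⁺ still has 2 valence electrons.
Core electrons are held far more tightly than valence electrons, so K tops the IE_2 order.
Valence configurations: Ca⁺ [Ar]4s¹, Cl⁺ [Ne]3s²3p⁴, Al⁺ [Ne]3s².
Tabulated IE_2 (kJ/mol): Ca 1145, Cl 2298, K 3052, Al 1817.
Hence IE_2: Ca < Al < Cl < K.

Ca < Al < Cl < K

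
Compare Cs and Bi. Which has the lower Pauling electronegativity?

Cs is in period 6, group 1; Bi is in period 6, group 15.
Electronegativity increases across a period and decreases down a group, tracking effective nuclear charge and atomic size.
All lie in period 6, so electronegativity increases left to right.
So Cs has the lower Pauling electronegativity (Cs < Bi).

Cs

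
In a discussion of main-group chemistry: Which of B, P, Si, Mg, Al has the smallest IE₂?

After 1 electron has been removed, what remains? B⁺ still has 2 valence electrons; P⁺ still has 4 valence electrons; Si⁺ still has 3 valence electrons; Mg⁺ still has 1 valence electron; Al⁺ still has 2 valence electrons.
All are still removing valence electrons, so compare the +1 ions as you would atoms: IE_2 generally rises across a period (higher Z_eff) and falls down a group (larger shell), subject to the usual subshell exceptions.
Valence configurations: B⁺ [He]2s², P⁺ [Ne]3s²3p², Si⁺ [Ne]3s²3p¹, Mg⁺ [Ne]3s¹, Al⁺ [Ne]3s².
Si⁺ loses a lone 3p electron whereas Al⁺ must break into a filled 3s² pair, so IE_2(Al) > IE_2(Si) even though Si has the higher nuclear charge.
The numbers (kJ/mol): B 2427, P 1907, Si 1577, Mg 1451, Al 1817.
Overall IE_2 order: Mg < Si < Al < P < B.

Mg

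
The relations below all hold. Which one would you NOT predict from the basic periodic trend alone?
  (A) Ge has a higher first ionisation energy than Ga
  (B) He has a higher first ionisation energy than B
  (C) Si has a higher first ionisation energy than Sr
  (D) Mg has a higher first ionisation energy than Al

The general trend: first ionisation energy increases across a period and decreases down a group.
(A) Ge (period 4, group 14) vs Ga (period 4, group 13): the stated order agrees with the simple trend.
(B) He (period 1, group 18) vs B (period 2, group 13): the stated order agrees with the simple trend.
(C) Si (period 3, group 14) vs Sr (period 5, group 2): the stated order agrees with the simple trend.
(D) Mg (period 3, group 2) vs Al (period 3, group 13): the stated order contradicts the simple trend.
The exception is (D): Al's single 3p electron is easier to remove than one from Mg's filled 3s².

(D)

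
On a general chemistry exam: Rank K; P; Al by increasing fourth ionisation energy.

P < K < Al

After 3 electrons have been removed, what remains? K³⁺ is already 2 electrons into the core; P³⁺ still has 2 valence electrons; Al³⁺ is the bare [Ne] core.
Pulling an electron out of a noble-gas core costs far more than removing a remaining valence electron, so K and Al sit at the high end of IE_4.
Approximate IE_4 values (kJ/mol): K 5877, P 4964, Al 11577.
So the fourth ionization energies run P < K < Al.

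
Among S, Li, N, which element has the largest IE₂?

Li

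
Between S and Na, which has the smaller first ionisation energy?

Na

Na is in period 3, group 1; S is in period 3, group 16.
IE₁ increases left→right with effective nuclear charge and decreases top→bottom as the valence shell moves farther out.
All lie in period 3, so first ionization energy increases left to right.
So Na has the smaller first ionisation energy (Na < S).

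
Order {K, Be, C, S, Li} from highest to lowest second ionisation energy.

Li, K, C, S, Be

Consider each +1 ion: K⁺ is the bare [Ar] core; Be⁺ still has 1 valence electron; C⁺ still has 3 valence electrons; S⁺ still has 5 valence electrons; Li⁺ is the bare [He] core.
Pulling an electron out of a noble-gas core costs far more than removing a remaining valence electron, so K and Li sit at the high end of IE_2.
Valence configurations: Be⁺ [He]2s¹, C⁺ [He]2s²2p¹, S⁺ [Ne]3s²3p³.
Tabulated IE_2 (kJ/mol): K 3052, Be 1757, C 2353, S 2252, Li 7298.
Hence IE_2: Be < S < C < K < Li.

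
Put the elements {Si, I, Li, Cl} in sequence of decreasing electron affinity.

Cl > I > Si > Li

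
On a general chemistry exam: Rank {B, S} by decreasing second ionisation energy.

The second ionization energy removes an electron from the +1 ion. For each element: B⁺ still has 2 valence electrons; S⁺ still has 5 valence electrons.
All are still removing valence electrons, so compare the +1 ions as you would atoms: IE_2 generally rises across a period (higher Z_eff) and falls down a group (larger shell), subject to the usual subshell exceptions.
Valence configurations: B⁺ [He]2s², S⁺ [Ne]3s²3p³.
Tabulated IE_2 (kJ/mol): B 2427, S 2252.
Overall IE_2 order: S < B.

B > S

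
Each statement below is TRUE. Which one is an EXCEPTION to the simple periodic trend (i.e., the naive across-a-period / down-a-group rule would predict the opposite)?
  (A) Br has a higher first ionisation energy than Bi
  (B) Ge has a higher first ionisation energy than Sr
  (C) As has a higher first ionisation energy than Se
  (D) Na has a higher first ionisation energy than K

(C)

The general trend: first ionisation energy increases across a period and decreases down a group.
(A) Br (period 4, group 17) vs Bi (period 6, group 15): the stated order agrees with the simple trend.
(B) Ge (period 4, group 14) vs Sr (period 5, group 2): the stated order agrees with the simple trend.
(C) As (period 4, group 15) vs Se (period 4, group 16): the stated order contradicts the simple trend.
(D) Na (period 3, group 1) vs K (period 4, group 1): the stated order agrees with the simple trend.
The exception is (C): Se (4p⁴) ionizes more easily than half-filled As (4p³).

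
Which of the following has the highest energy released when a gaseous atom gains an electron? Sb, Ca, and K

Sb

K is in period 4, group 1; Ca is in period 4, group 2; Sb is in period 5, group 15.
EA tends to increase across a period and decrease down a group, though the pattern is less regular than for IE or radius.
Here both period and group differ, so the two effects have to be weighed against each other.
K > Ca: this pair runs against the simple trend — see the exception note.
Sb > K: the two effects oppose for this pair; the across-period effect wins (103 vs 48 kJ/mol).
Note the exception: K has a higher electron affinity than Ca, contrary to the simple trend — adding an electron to Ca (ns²) has to open a new, higher-energy np subshell, which is unfavourable.
For reference (kJ/mol): K 48, Ca 2, Sb 103.
The highest energy released when a gaseous atom gains an electron among these belongs to Sb.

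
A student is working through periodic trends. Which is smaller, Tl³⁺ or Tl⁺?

Tl³⁺

Both ions have Z = 81 protons, but Tl³⁺ has lost more electrons, so its remaining electrons feel a larger effective nuclear charge per electron and are pulled in more tightly.
Higher positive charge → smaller ion, so Tl⁺ > Tl³⁺.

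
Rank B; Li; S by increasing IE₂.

The second ionization energy removes an electron from the +1 ion. For each element: B⁺ still has 2 valence electrons; Li⁺ is the bare [He] core; S⁺ still has 5 valence electrons.
Pulling an electron out of a noble-gas core costs far more than removing a remaining valence electron, so Li sits at the high end of IE_2.
Valence configurations: B⁺ [He]2s², S⁺ [Ne]3s²3p³.
Tabulated IE_2 (kJ/mol): B 2427, Li 7298, S 2252.
Hence IE_2: S < B < Li.

S < B < Li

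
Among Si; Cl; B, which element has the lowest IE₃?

Si

IE_3 is the cost of taking one more electron from the +2 cation: Si²⁺ still has 2 valence electrons; Cl²⁺ still has 5 valence electrons; B²⁺ still has 1 valence electron.
All are still removing valence electrons, so compare the +2 ions as you would atoms: IE_3 generally rises across a period (higher Z_eff) and falls down a group (larger shell), subject to the usual subshell exceptions.
Valence configurations: Si²⁺ [Ne]3s², Cl²⁺ [Ne]3s²3p³, B²⁺ [He]2s¹.
Tabulated IE_3 (kJ/mol): Si 3232, Cl 3822, B 3660.
Overall IE_3 order: Si < B < Cl.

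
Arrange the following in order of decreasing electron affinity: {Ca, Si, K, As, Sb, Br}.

Br > Si > Sb > As > K > Ca

Si is in period 3, group 14; K is in period 4, group 1; Ca is in period 4, group 2; As is in period 4, group 15; Br is in period 4, group 17; Sb is in period 5, group 15.
Adding an electron releases more energy for atoms nearer the top right (short of the noble gases).
Here both period and group differ, so the two effects have to be weighed against each other.
K > Ca: this pair runs against the simple trend — see the exception note.
As > K: both are in period 4; the period trend gives As the larger value.
Sb > As: this pair runs against the simple trend — see the exception note.
Si > Sb: period and group pull opposite ways; the down-group shift dominates (134 vs 103 kJ/mol).
Br > Si: period and group pull opposite ways; the across-period shift dominates (325 vs 134 kJ/mol).
Note the exception: K has a higher electron affinity than Ca, contrary to the simple trend — adding an electron to Ca (ns²) has to open a new, higher-energy np subshell, which is unfavourable.
Note the exception: Sb has a higher electron affinity than As, contrary to the simple trend — both are half-filled np³, but the pairing/repulsion penalty for the added electron shrinks as the p orbitals become larger and more diffuse down the group, and for Sb that outweighs the weaker nuclear attraction.
Approximate values (kJ/mol): Si 134, K 48, Ca 2, As 78, Br 325, Sb 103.
So from highest to lowest: Br > Si > Sb > As > K > Ca.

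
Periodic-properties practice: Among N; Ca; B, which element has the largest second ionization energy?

Consider each +1 ion: N⁺ still has 4 valence electrons; Ca⁺ still has 1 valence electron; B⁺ still has 2 valence electrons.
All are still removing valence electrons, so compare the +1 ions as you would atoms: IE_2 generally rises across a period (higher Z_eff) and falls down a group (larger shell), subject to the usual subshell exceptions.
Valence configurations: N⁺ [He]2s²2p², Ca⁺ [Ar]4s¹, B⁺ [He]2s².
Tabulated IE_2 (kJ/mol): N 2856, Ca 1145, B 2427.
So the second ionization energies run Ca < B < N.

N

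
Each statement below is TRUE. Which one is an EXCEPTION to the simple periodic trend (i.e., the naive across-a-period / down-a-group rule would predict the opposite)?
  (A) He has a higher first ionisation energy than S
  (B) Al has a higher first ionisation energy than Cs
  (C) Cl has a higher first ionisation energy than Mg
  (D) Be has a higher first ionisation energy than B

(D)

The general trend: first ionisation energy increases across a period and decreases down a group.
(A) He (period 1, group 18) vs S (period 3, group 16): the stated order agrees with the simple trend.
(B) Al (period 3, group 13) vs Cs (period 6, group 1): the stated order agrees with the simple trend.
(C) Cl (period 3, group 17) vs Mg (period 3, group 2): the stated order agrees with the simple trend.
(D) Be (period 2, group 2) vs B (period 2, group 13): the stated order contradicts the simple trend.
The exception is (D): removing B's lone 2p electron is easier than breaking Be's filled 2s².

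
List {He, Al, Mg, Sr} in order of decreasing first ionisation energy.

Removing the outermost electron gets harder across a period and easier down a group.
Here both period and group differ, so the two effects have to be weighed against each other.
Al > Sr: relative to Sr, both the across-period and down-group shifts push Al's first ionization energy up.
Mg > Al: this pair runs against the simple trend — see the exception note.
He > Mg: relative to Mg, both the across-period and down-group shifts push He's first ionization energy up.
Note the exception: Mg has a higher first ionization energy than Al, contrary to the simple trend — Al's single 3p electron is easier to remove than one from Mg's filled 3s².
Approximate values (kJ/mol): He 2372, Mg 738, Al 578, Sr 550.
So from highest to lowest: He > Mg > Al > Sr.

He > Mg > Al > Sr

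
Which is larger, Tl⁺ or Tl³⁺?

Tl⁺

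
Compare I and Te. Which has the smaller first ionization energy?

Te is in period 5, group 16; I is in period 5, group 17.
Across a period the outer electron is held more tightly (higher IE₁); down a group it sits in a higher shell, more shielded, and comes off more easily.
All lie in period 5, so first ionization energy increases left to right.
So Te has the smaller first ionization energy (Te < I).

Te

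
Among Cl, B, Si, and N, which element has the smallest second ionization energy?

The second ionization energy removes an electron from the +1 ion. For each element: Cl⁺ still has 6 valence electrons; B⁺ still has 2 valence electrons; Si⁺ still has 3 valence electrons; N⁺ still has 4 valence electrons.
All are still removing valence electrons, so compare the +1 ions as you would atoms: IE_2 generally rises across a period (higher Z_eff) and falls down a group (larger shell), subject to the usual subshell exceptions.
Valence configurations: Cl⁺ [Ne]3s²3p⁴, B⁺ [He]2s², Si⁺ [Ne]3s²3p¹, N⁺ [He]2s²2p².
Approximate IE_2 values (kJ/mol): Cl 2298, B 2427, Si 1577, N 2856.
So the second ionization energies run Si < Cl < B < N.

Si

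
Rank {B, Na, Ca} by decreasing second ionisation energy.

After 1 electron has been removed, what remains? B⁺ still has 2 valence electrons; Na⁺ is the bare [Ne] core; Ca⁺ still has 1 valence electron.
Core electrons are held far more tightly than valence electrons, so Na tops the IE_2 order.
Valence configurations: B⁺ [He]2s², Ca⁺ [Ar]4s¹.
Approximate IE_2 values (kJ/mol): B 2427, Na 4562, Ca 1145.
So the second ionization energies run Ca < B < Na.

Na > B > Ca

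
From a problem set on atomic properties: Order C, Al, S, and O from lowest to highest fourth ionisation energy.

Consider each +3 ion: C³⁺ still has 1 valence electron; Al³⁺ is the bare [Ne] core; S³⁺ still has 3 valence electrons; O³⁺ still has 3 valence electrons.
Breaking into a closed-shell core is much more expensive than removing a leftover valence electron — Al has the largest IE_4 here.
Valence configurations: C³⁺ [He]2s¹, S³⁺ [Ne]3s²3p¹, O³⁺ [He]2s²2p¹.
Approximate IE_4 values (kJ/mol): C 6223, Al 11577, S 4556, O 7469.
Hence IE_4: S < C < O < Al.

S < C < O < Al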